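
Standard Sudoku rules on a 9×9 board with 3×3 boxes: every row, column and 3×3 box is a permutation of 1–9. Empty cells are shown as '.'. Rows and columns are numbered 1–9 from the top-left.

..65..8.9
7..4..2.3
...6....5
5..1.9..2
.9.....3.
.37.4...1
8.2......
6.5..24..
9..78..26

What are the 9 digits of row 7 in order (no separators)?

R6C1 = 2: row 6 has {1,3,4,7}; col 1 has {5,6,7,8,9}; box has {3,5,7,9} → only 2 remains.
R6C4 = 8: row 6 has {1,2,3,4,7}; col 4 has {1,4,5,6,7}; box has {1,4,9} → only 8 remains.
R7C9 = 7: row 7 has {2,8}; col 9 has {1,2,3,5,6,9}; box has {2,4,6} → only 7 remains.
R8C9 = 8: row 8 has {2,4,5,6}; col 9 has {1,2,3,5,6,7,9}; box has {2,4,6,7} → only 8 remains.
R5C4 = 2: row 5 has {3,9}; col 4 has {1,4,5,6,7,8}; box has {1,4,8,9} → only 2 remains.
R5C9 = 4: row 5 has {2,3,9}; col 9 has {1,2,3,5,6,7,8,9}; box has {1,2,3} → only 4 remains.
R5C1 = 1: row 5 has {2,3,4,9}; col 1 has {2,5,6,7,8,9}; box has {2,3,5,7,9} → only 1 remains.
R5C3 = 8: row 5 has {1,2,3,4,9}; col 3 has {2,5,6,7}; box has {1,2,3,5,7,9} → only 8 remains.
R4C3 = 4: row 4 has {1,2,5,9}; col 3 has {2,5,6,7,8}; box has {1,2,3,5,7,8,9} → only 4 remains.
R4C2 = 6: row 4 has {1,2,4,5,9}; col 2 has {3,9}; box has {1,2,3,4,5,7,8,9} → only 6 remains.
R4C7 = 7: row 4 has {1,2,4,5,6,9}; col 7 has {2,4,8}; box has {1,2,3,4} → only 7 remains.
R4C8 = 8: row 4 has {1,2,4,5,6,7,9}; col 8 has {2,3}; box has {1,2,3,4,7} → only 8 remains.
R3C7 = 1: row 3 has {5,6}; col 7 has {2,4,7,8}; box has {2,3,5,8,9} → only 1 remains.
R4C5 = 3: row 4 has {1,2,4,5,6,7,8,9}; col 5 has {4,8}; box has {1,2,4,8,9} → only 3 remains.
R2C8 = 6: row 2 has {2,3,4,7}; col 8 has {2,3,8}; box has {1,2,3,5,8,9} → only 6 remains.
R2C2 = 5: in row 2, 5 can only go here (every other open cell in that row sees a 5).
R2C6 = 8: in row 2, 8 can only go here (every other open cell in that row sees an 8).
R3C2 = 8: in row 3, 8 can only go here (every other open cell in that row sees an 8).
R3C5 = 2: in row 3, 2 can only go here (every other open cell in that row sees a 2).
R1C2 = 2: in row 1, 2 can only go here (every other open cell in that row sees a 2).
R3C3 = 9: in row 3, 9 can only go here (every other open cell in that row sees a 9).
R2C3 = 1: row 2 has {2,3,4,5,6,7,8}; col 3 has {2,4,5,6,7,8,9}; box has {2,5,6,7,8,9} → only 1 remains.
R2C5 = 9: row 2 has {1,2,3,4,5,6,7,8}; col 5 has {2,3,4,8}; box has {2,4,5,6,8} → only 9 remains.
R8C5 = 1: row 8 has {2,4,5,6,8}; col 5 has {2,3,4,8,9}; box has {2,7,8} → only 1 remains.
R8C8 = 9: row 8 has {1,2,4,5,6,8}; col 8 has {2,3,6,8}; box has {2,4,6,7,8} → only 9 remains.
R9C3 = 3: row 9 has {2,6,7,8,9}; col 3 has {1,2,4,5,6,7,8,9}; box has {2,5,6,8,9} → only 3 remains.
R9C7 = 5: row 9 has {2,3,6,7,8,9}; col 7 has {1,2,4,7,8}; box has {2,4,6,7,8,9} → only 5 remains.
R1C5 = 7: row 1 has {2,5,6,8,9}; col 5 has {1,2,3,4,8,9}; box has {2,4,5,6,8,9} → only 7 remains.
R1C8 = 4: row 1 has {2,5,6,7,8,9}; col 8 has {2,3,6,8,9}; box has {1,2,3,5,6,8,9} → only 4 remains.
R3C6 = 3: row 3 has {1,2,5,6,8,9}; col 6 has {2,8,9}; box has {2,4,5,6,7,8,9} → only 3 remains.
R3C8 = 7: row 3 has {1,2,3,5,6,8,9}; col 8 has {2,3,4,6,8,9}; box has {1,2,3,4,5,6,8,9} → only 7 remains.
R5C7 = 6: row 5 has {1,2,3,4,8,9}; col 7 has {1,2,4,5,7,8}; box has {1,2,3,4,7,8} → only 6 remains.
R6C7 = 9: row 6 has {1,2,3,4,7,8}; col 7 has {1,2,4,5,6,7,8}; box has {1,2,3,4,6,7,8} → only 9 remains.
R6C8 = 5: row 6 has {1,2,3,4,7,8,9}; col 8 has {2,3,4,6,7,8,9}; box has {1,2,3,4,6,7,8,9} → only 5 remains.
R7C7 = 3: row 7 has {2,7,8}; col 7 has {1,2,4,5,6,7,8,9}; box has {2,4,5,6,7,8,9} → only 3 remains.
R7C8 = 1: row 7 has {2,3,7,8}; col 8 has {2,3,4,5,6,7,8,9}; box has {2,3,4,5,6,7,8,9} → only 1 remains.
R8C2 = 7: row 8 has {1,2,4,5,6,8,9}; col 2 has {2,3,5,6,8,9}; box has {2,3,5,6,8,9} → only 7 remains.
R8C4 = 3: row 8 has {1,2,4,5,6,7,8,9}; col 4 has {1,2,4,5,6,7,8}; box has {1,2,7,8} → only 3 remains.
R9C6 = 4: row 9 has {2,3,5,6,7,8,9}; col 6 has {2,3,8,9}; box has {1,2,3,7,8} → only 4 remains.
R1C1 = 3: row 1 has {2,4,5,6,7,8,9}; col 1 has {1,2,5,6,7,8,9}; box has {1,2,5,6,7,8,9} → only 3 remains.
R1C6 = 1: row 1 has {2,3,4,5,6,7,8,9}; col 6 has {2,3,4,8,9}; box has {2,3,4,5,6,7,8,9} → only 1 remains.
R3C1 = 4: row 3 has {1,2,3,5,6,7,8,9}; col 1 has {1,2,3,5,6,7,8,9}; box has {1,2,3,5,6,7,8,9} → only 4 remains.
R5C5 = 5: row 5 has {1,2,3,4,6,8,9}; col 5 has {1,2,3,4,7,8,9}; box has {1,2,3,4,8,9} → only 5 remains.
R5C6 = 7: row 5 has {1,2,3,4,5,6,8,9}; col 6 has {1,2,3,4,8,9}; box has {1,2,3,4,5,8,9} → only 7 remains.
R6C6 = 6: row 6 has {1,2,3,4,5,7,8,9}; col 6 has {1,2,3,4,7,8,9}; box has {1,2,3,4,5,7,8,9} → only 6 remains.
R7C2 = 4: row 7 has {1,2,3,7,8}; col 2 has {2,3,5,6,7,8,9}; box has {2,3,5,6,7,8,9} → only 4 remains.
R7C4 = 9: row 7 has {1,2,3,4,7,8}; col 4 has {1,2,3,4,5,6,7,8}; box has {1,2,3,4,7,8} → only 9 remains.
R7C5 = 6: row 7 has {1,2,3,4,7,8,9}; col 5 has {1,2,3,4,5,7,8,9}; box has {1,2,3,4,7,8,9} → only 6 remains.
R7C6 = 5: row 7 has {1,2,3,4,6,7,8,9}; col 6 has {1,2,3,4,6,7,8,9}; box has {1,2,3,4,6,7,8,9} → only 5 remains.

842965317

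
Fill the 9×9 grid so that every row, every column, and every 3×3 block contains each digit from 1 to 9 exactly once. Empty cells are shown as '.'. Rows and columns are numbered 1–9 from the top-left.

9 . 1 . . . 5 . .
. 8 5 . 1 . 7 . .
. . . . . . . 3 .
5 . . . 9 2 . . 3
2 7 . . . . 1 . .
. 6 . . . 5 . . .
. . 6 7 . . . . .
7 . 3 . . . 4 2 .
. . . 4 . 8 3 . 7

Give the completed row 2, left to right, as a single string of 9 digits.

485316792

R9C1 = 1: row 9 has {3,4,7,8}; col 1 has {2,5,7,9}; box has {3,6,7} → only 1 remains.
R3C9 = 1: in row 3, 1 can only go here (every other open cell in that row sees a 1).
R4C8 = 7: in row 4, 7 can only go here (every other open cell in that row sees a 7).
R6C4 = 1: in row 6, 1 can only go here (every other open cell in that row sees a 1).
R6C5 = 7: in row 6, 7 can only go here (every other open cell in that row sees a 7).
R1C6 = 7: in row 1, 7 can only go here (every other open cell in that row sees a 7).
R3C3 = 7: in row 3, 7 can only go here (every other open cell in that row sees a 7).
R4C2 = 1: in row 4, 1 can only go here (every other open cell in that row sees a 1).
R4C3 = 4: in row 4, 4 can only go here (every other open cell in that row sees a 4).
R6C1 = 3: in row 6, 3 can only go here (every other open cell in that row sees a 3).
R8C6 = 1: in row 8, 1 can only go here (every other open cell in that row sees a 1).
R8C9 = 8: in row 8, 8 can only go here (every other open cell in that row sees an 8).
R7C7 = 9: row 7 has {6,7}; col 7 has {1,3,4,5,7}; box has {2,3,4,7,8} → only 9 remains.
R7C9 = 5: row 7 has {6,7,9}; col 9 has {1,3,7,8}; box has {2,3,4,7,8,9} → only 5 remains.
R9C8 = 6: row 9 has {1,3,4,7,8}; col 8 has {2,3,7}; box has {2,3,4,5,7,8,9} → only 6 remains.
R7C6 = 3: row 7 has {5,6,7,9}; col 6 has {1,2,5,7,8}; box has {1,4,7,8} → only 3 remains.
R7C8 = 1: row 7 has {3,5,6,7,9}; col 8 has {2,3,6,7}; box has {2,3,4,5,6,7,8,9} → only 1 remains.
R7C5 = 2: row 7 has {1,3,5,6,7,9}; col 5 has {1,7,9}; box has {1,3,4,7,8} → only 2 remains.
R9C5 = 5: row 9 has {1,3,4,6,7,8}; col 5 has {1,2,7,9}; box has {1,2,3,4,7,8} → only 5 remains.
R7C2 = 4: row 7 has {1,2,3,5,6,7,9}; col 2 has {1,6,7,8}; box has {1,3,6,7} → only 4 remains.
R8C5 = 6: row 8 has {1,2,3,4,7,8}; col 5 has {1,2,5,7,9}; box has {1,2,3,4,5,7,8} → only 6 remains.
R3C2 = 2: row 3 has {1,3,7}; col 2 has {1,4,6,7,8}; box has {1,5,7,8,9} → only 2 remains.
R7C1 = 8: row 7 has {1,2,3,4,5,6,7,9}; col 1 has {1,2,3,5,7,9}; box has {1,3,4,6,7} → only 8 remains.
R8C4 = 9: row 8 has {1,2,3,4,6,7,8}; col 4 has {1,4,7}; box has {1,2,3,4,5,6,7,8} → only 9 remains.
R9C2 = 9: row 9 has {1,3,4,5,6,7,8}; col 2 has {1,2,4,6,7,8}; box has {1,3,4,6,7,8} → only 9 remains.
R9C3 = 2: row 9 has {1,3,4,5,6,7,8,9}; col 3 has {1,3,4,5,6,7}; box has {1,3,4,6,7,8,9} → only 2 remains.
R1C2 = 3: row 1 has {1,5,7,9}; col 2 has {1,2,4,6,7,8,9}; box has {1,2,5,7,8,9} → only 3 remains.
R8C2 = 5: row 8 has {1,2,3,4,6,7,8,9}; col 2 has {1,2,3,4,6,7,8,9}; box has {1,2,3,4,6,7,8,9} → only 5 remains.
R2C4 = 3: in row 2, 3 can only go here (every other open cell in that row sees a 3).
R2C9 = 2: in row 2, 2 can only go here (every other open cell in that row sees a 2).
R1C4 = 2: in row 1, 2 can only go here (every other open cell in that row sees a 2).
R1C9 = 6: in row 1, 6 can only go here (every other open cell in that row sees a 6).
R3C7 = 8: row 3 has {1,2,3,7}; col 7 has {1,3,4,5,7,9}; box has {1,2,3,5,6,7} → only 8 remains.
R4C7 = 6: row 4 has {1,2,3,4,5,7,9}; col 7 has {1,3,4,5,7,8,9}; box has {1,3,7} → only 6 remains.
R6C7 = 2: row 6 has {1,3,5,6,7}; col 7 has {1,3,4,5,6,7,8,9}; box has {1,3,6,7} → only 2 remains.
R1C8 = 4: row 1 has {1,2,3,5,6,7,9}; col 8 has {1,2,3,6,7}; box has {1,2,3,5,6,7,8} → only 4 remains.
R2C8 = 9: row 2 has {1,2,3,5,7,8}; col 8 has {1,2,3,4,6,7}; box has {1,2,3,4,5,6,7,8} → only 9 remains.
R3C5 = 4: row 3 has {1,2,3,7,8}; col 5 has {1,2,5,6,7,9}; box has {1,2,3,7} → only 4 remains.
R4C4 = 8: row 4 has {1,2,3,4,5,6,7,9}; col 4 has {1,2,3,4,7,9}; box has {1,2,5,7,9} → only 8 remains.
R5C4 = 6: row 5 has {1,2,7}; col 4 has {1,2,3,4,7,8,9}; box has {1,2,5,7,8,9} → only 6 remains.
R5C5 = 3: row 5 has {1,2,6,7}; col 5 has {1,2,4,5,6,7,9}; box has {1,2,5,6,7,8,9} → only 3 remains.
R5C6 = 4: row 5 has {1,2,3,6,7}; col 6 has {1,2,3,5,7,8}; box has {1,2,3,5,6,7,8,9} → only 4 remains.
R5C9 = 9: row 5 has {1,2,3,4,6,7}; col 9 has {1,2,3,5,6,7,8}; box has {1,2,3,6,7} → only 9 remains.
R6C8 = 8: row 6 has {1,2,3,5,6,7}; col 8 has {1,2,3,4,6,7,9}; box has {1,2,3,6,7,9} → only 8 remains.
R6C9 = 4: row 6 has {1,2,3,5,6,7,8}; col 9 has {1,2,3,5,6,7,8,9}; box has {1,2,3,6,7,8,9} → only 4 remains.
R1C5 = 8: row 1 has {1,2,3,4,5,6,7,9}; col 5 has {1,2,3,4,5,6,7,9}; box has {1,2,3,4,7} → only 8 remains.
R2C6 = 6: row 2 has {1,2,3,5,7,8,9}; col 6 has {1,2,3,4,5,7,8}; box has {1,2,3,4,7,8} → only 6 remains.
R3C1 = 6: row 3 has {1,2,3,4,7,8}; col 1 has {1,2,3,5,7,8,9}; box has {1,2,3,5,7,8,9} → only 6 remains.
R3C4 = 5: row 3 has {1,2,3,4,6,7,8}; col 4 has {1,2,3,4,6,7,8,9}; box has {1,2,3,4,6,7,8} → only 5 remains.
R3C6 = 9: row 3 has {1,2,3,4,5,6,7,8}; col 6 has {1,2,3,4,5,6,7,8}; box has {1,2,3,4,5,6,7,8} → only 9 remains.
R5C3 = 8: row 5 has {1,2,3,4,6,7,9}; col 3 has {1,2,3,4,5,6,7}; box has {1,2,3,4,5,6,7} → only 8 remains.
R5C8 = 5: row 5 has {1,2,3,4,6,7,8,9}; col 8 has {1,2,3,4,6,7,8,9}; box has {1,2,3,4,6,7,8,9} → only 5 remains.
R6C3 = 9: row 6 has {1,2,3,4,5,6,7,8}; col 3 has {1,2,3,4,5,6,7,8}; box has {1,2,3,4,5,6,7,8} → only 9 remains.
R2C1 = 4: row 2 has {1,2,3,5,6,7,8,9}; col 1 has {1,2,3,5,6,7,8,9}; box has {1,2,3,5,6,7,8,9} → only 4 remains.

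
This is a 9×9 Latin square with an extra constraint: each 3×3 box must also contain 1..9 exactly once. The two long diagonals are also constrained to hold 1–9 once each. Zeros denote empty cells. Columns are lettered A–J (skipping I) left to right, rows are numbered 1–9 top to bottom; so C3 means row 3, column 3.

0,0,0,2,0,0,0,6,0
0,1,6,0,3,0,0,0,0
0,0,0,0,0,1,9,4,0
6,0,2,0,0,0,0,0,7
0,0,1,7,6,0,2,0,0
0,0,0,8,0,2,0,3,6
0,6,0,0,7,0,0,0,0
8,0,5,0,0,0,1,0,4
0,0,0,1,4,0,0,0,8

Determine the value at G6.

J1 = 1: in row 1, 1 can only go here (every other open cell in that row sees a 1).
D3 = 6: in row 3, 6 can only go here (every other open cell in that row sees a 6).
E6 = 1: in row 6, 1 can only go here (every other open cell in that row sees a 1).
H4 = 1: in row 4, 1 can only go here (every other open cell in that row sees a 1).
A7 = 1: in row 7, 1 can only go here (every other open cell in that row sees a 1).
F7 = 8: in row 7, 8 can only go here (every other open cell in that row sees an 8).
G2 = 8: in row 2, 8 can only go here (every other open cell in that row sees an 8).
B4 = 8: in row 4, 8 can only go here (every other open cell in that row sees an 8).
E3 = 8: in row 3, 8 can only go here (every other open cell in that row sees an 8).
C1 = 8: in row 1, 8 can only go here (every other open cell in that row sees an 8).
H5 = 8: in row 5, 8 can only go here (every other open cell in that row sees an 8).
C7 = 4: in row 7, 4 can only go here (every other open cell in that row sees a 4).
F8 = 6: in row 8, 6 can only go here (every other open cell in that row sees a 6).
G9 = 6: in row 9, 6 can only go here (every other open cell in that row sees a 6).
E8 = 2: in column 5, 2 can only go here (every other open cell in that column sees a 2).
G1 = 7: in column 7, 7 can only go here (every other open cell in that column sees a 7).
F2 = 7: in column 6, 7 can only go here (every other open cell in that column sees a 7).
G7 = 3: in column 7, 3 can only go here (every other open cell in that column sees a 3).
C3 = 7: row 3 has {1,4,6,8,9}; col 3 has {1,2,4,5,6,8}; box has {1,6,8}; main diagonal has {1,2,3,6,8} → only 7 remains.
C6 = 9: row 6 has {1,2,3,6,8}; col 3 has {1,2,4,5,6,7,8}; box has {1,2,6,8} → only 9 remains.
H8 = 9: row 8 has {1,2,4,5,6,8}; col 8 has {1,3,4,6,8}; box has {1,3,4,6,8}; main diagonal has {1,2,3,6,7,8} → only 9 remains.
C9 = 3: row 9 has {1,4,6,8}; col 3 has {1,2,4,5,6,7,8,9}; box has {1,4,5,6,8} → only 3 remains.
B8 = 7: row 8 has {1,2,4,5,6,8,9}; col 2 has {1,6,8}; box has {1,3,4,5,6,8}; anti-diagonal has {1,4,6,8,9} → only 7 remains.
D8 = 3: row 8 has {1,2,4,5,6,7,8,9}; col 4 has {1,2,6,7,8}; box has {1,2,4,6,7,8} → only 3 remains.
A9 = 2: row 9 has {1,3,4,6,8}; col 1 has {1,6,8}; box has {1,3,4,5,6,7,8}; anti-diagonal has {1,4,6,7,8,9} → only 2 remains.
B9 = 9: row 9 has {1,2,3,4,6,8}; col 2 has {1,6,7,8}; box has {1,2,3,4,5,6,7,8} → only 9 remains.
F9 = 5: row 9 has {1,2,3,4,6,8,9}; col 6 has {1,2,6,7,8}; box has {1,2,3,4,6,7,8} → only 5 remains.
H9 = 7: row 9 has {1,2,3,4,5,6,8,9}; col 8 has {1,3,4,6,8,9}; box has {1,3,4,6,8,9} → only 7 remains.
H2 = 5: row 2 has {1,3,6,7,8}; col 8 has {1,3,4,6,7,8,9}; box has {1,4,6,7,8,9}; anti-diagonal has {1,2,4,6,7,8,9} → only 5 remains.
J2 = 2: row 2 has {1,3,5,6,7,8}; col 9 has {1,4,6,7,8}; box has {1,4,5,6,7,8,9} → only 2 remains.
J3 = 3: row 3 has {1,4,6,7,8,9}; col 9 has {1,2,4,6,7,8}; box has {1,2,4,5,6,7,8,9} → only 3 remains.
F4 = 3: row 4 has {1,2,6,7,8}; col 6 has {1,2,5,6,7,8}; box has {1,2,6,7,8}; anti-diagonal has {1,2,4,5,6,7,8,9} → only 3 remains.
D7 = 9: row 7 has {1,3,4,6,7,8}; col 4 has {1,2,3,6,7,8}; box has {1,2,3,4,5,6,7,8} → only 9 remains.
H7 = 2: row 7 has {1,3,4,6,7,8,9}; col 8 has {1,3,4,5,6,7,8,9}; box has {1,3,4,6,7,8,9} → only 2 remains.
J7 = 5: row 7 has {1,2,3,4,6,7,8,9}; col 9 has {1,2,3,4,6,7,8}; box has {1,2,3,4,6,7,8,9} → only 5 remains.
D2 = 4: row 2 has {1,2,3,5,6,7,8}; col 4 has {1,2,3,6,7,8,9}; box has {1,2,3,6,7,8} → only 4 remains.
A3 = 5: row 3 has {1,3,4,6,7,8,9}; col 1 has {1,2,6,8}; box has {1,6,7,8} → only 5 remains.
B3 = 2: row 3 has {1,3,4,5,6,7,8,9}; col 2 has {1,6,7,8,9}; box has {1,5,6,7,8} → only 2 remains.
D4 = 5: row 4 has {1,2,3,6,7,8}; col 4 has {1,2,3,4,6,7,8,9}; box has {1,2,3,6,7,8}; main diagonal has {1,2,3,6,7,8,9} → only 5 remains.
E4 = 9: row 4 has {1,2,3,5,6,7,8}; col 5 has {1,2,3,4,6,7,8}; box has {1,2,3,5,6,7,8} → only 9 remains.
G4 = 4: row 4 has {1,2,3,5,6,7,8,9}; col 7 has {1,2,3,6,7,8,9}; box has {1,2,3,6,7,8} → only 4 remains.
F5 = 4: row 5 has {1,2,6,7,8}; col 6 has {1,2,3,5,6,7,8}; box has {1,2,3,5,6,7,8,9} → only 4 remains.
J5 = 9: row 5 has {1,2,4,6,7,8}; col 9 has {1,2,3,4,5,6,7,8}; box has {1,2,3,4,6,7,8} → only 9 remains.
G6 = 5: row 6 has {1,2,3,6,8,9}; col 7 has {1,2,3,4,6,7,8,9}; box has {1,2,3,4,6,7,8,9} → only 5 remains.

5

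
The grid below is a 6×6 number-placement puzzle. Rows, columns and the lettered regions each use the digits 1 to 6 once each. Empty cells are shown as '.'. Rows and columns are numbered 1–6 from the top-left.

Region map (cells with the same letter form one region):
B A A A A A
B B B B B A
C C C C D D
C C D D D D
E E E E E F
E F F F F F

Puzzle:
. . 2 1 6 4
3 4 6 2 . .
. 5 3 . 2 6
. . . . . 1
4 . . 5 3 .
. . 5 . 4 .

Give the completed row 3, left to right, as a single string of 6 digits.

153426

r1c1 = 5 (sole candidate).
r1c2 = 3 (sole candidate).
r2c5 = 1 (sole candidate).
r2c6 = 5 (sole candidate).
r3c1 = 1: row 3 has {2,3,5,6}; col 1 has {3,4,5}; region has {3,5} → only 1 remains.
r3c4 = 4: row 3 has {1,2,3,5,6}; col 4 has {1,2,5}; region has {1,3,5} → only 4 remains.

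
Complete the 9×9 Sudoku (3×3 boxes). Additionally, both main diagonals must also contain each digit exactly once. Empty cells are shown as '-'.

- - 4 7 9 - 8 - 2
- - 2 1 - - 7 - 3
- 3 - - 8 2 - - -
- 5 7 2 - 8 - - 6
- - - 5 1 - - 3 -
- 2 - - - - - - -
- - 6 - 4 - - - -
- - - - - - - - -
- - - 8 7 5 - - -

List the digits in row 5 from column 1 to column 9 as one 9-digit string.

r4c5 = 3: row 4 has {2,5,6,7,8}; col 5 has {1,4,7,8,9}; box has {1,2,5,8} → only 3 remains.
r6c5 = 6: row 6 has {2}; col 5 has {1,3,4,7,8,9}; box has {1,2,3,5,8} → only 6 remains.
r8c5 = 2: row 8 has {}; col 5 has {1,3,4,6,7,8,9}; box has {4,5,7,8} → only 2 remains.
r2c5 = 5: row 2 has {1,2,3,7}; col 5 has {1,2,3,4,6,7,8,9}; box has {1,2,7,8,9} → only 5 remains.
r1c6 = 3: in row 1, 3 can only go here (every other open cell in that row sees a 3).
r3c1 = 7: in row 3, 7 can only go here (every other open cell in that row sees a 7).
r5c7 = 2: in row 5, 2 can only go here (every other open cell in that row sees a 2).
r9c8 = 2: in row 9, 2 can only go here (every other open cell in that row sees a 2).
r7c1 = 2: in row 7, 2 can only go here (every other open cell in that row sees a 2).
r9c7 = 6: in row 9, 6 can only go here (every other open cell in that row sees a 6).
r1c2 = 1: in box 1, 1 can only go here (every other open cell in that box sees a 1).
r9c3 = 1: in row 9, 1 can only go here (every other open cell in that row sees a 1).
r9c1 = 3: in row 9, 3 can only go here (every other open cell in that row sees a 3).
r6c3 = 3: in row 6, 3 can only go here (every other open cell in that row sees a 3).
r7c7 = 3: in main diagonal, 3 can only go here (every other open cell in that diagonal sees a 3).
r7c4 = 9: row 7 has {2,3,4,6}; col 4 has {1,2,5,7,8}; box has {2,4,5,7,8} → only 9 remains.
r7c6 = 1: row 7 has {2,3,4,6,9}; col 6 has {2,3,5,8}; box has {2,4,5,7,8,9} → only 1 remains.
r8c6 = 6: row 8 has {2}; col 6 has {1,2,3,5,8}; box has {1,2,4,5,7,8,9} → only 6 remains.
r2c6 = 4: row 2 has {1,2,3,5,7}; col 6 has {1,2,3,5,6,8}; box has {1,2,3,5,7,8,9} → only 4 remains.
r2c8 = 9: row 2 has {1,2,3,4,5,7}; col 8 has {2,3}; box has {2,3,7,8}; anti-diagonal has {1,2,3,6,8} → only 9 remains.
r3c4 = 6: row 3 has {2,3,7,8}; col 4 has {1,2,5,7,8,9}; box has {1,2,3,4,5,7,8,9} → only 6 remains.
r6c4 = 4: row 6 has {2,3,6}; col 4 has {1,2,5,6,7,8,9}; box has {1,2,3,5,6,8}; anti-diagonal has {1,2,3,6,8,9} → only 4 remains.
r8c2 = 7: row 8 has {2,6}; col 2 has {1,2,3,5}; box has {1,2,3,6}; anti-diagonal has {1,2,3,4,6,8,9} → only 7 remains.
r8c4 = 3: row 8 has {2,6,7}; col 4 has {1,2,4,5,6,7,8,9}; box has {1,2,4,5,6,7,8,9} → only 3 remains.
r3c7 = 5: row 3 has {2,3,6,7,8}; col 7 has {2,3,6,7,8}; box has {2,3,7,8,9}; anti-diagonal has {1,2,3,4,6,7,8,9} → only 5 remains.
r7c2 = 8: row 7 has {1,2,3,4,6,9}; col 2 has {1,2,3,5,7}; box has {1,2,3,6,7} → only 8 remains.
r1c8 = 6: row 1 has {1,2,3,4,7,8,9}; col 8 has {2,3,9}; box has {2,3,5,7,8,9} → only 6 remains.
r2c2 = 6: row 2 has {1,2,3,4,5,7,9}; col 2 has {1,2,3,5,7,8}; box has {1,2,3,4,7}; main diagonal has {1,2,3} → only 6 remains.
r3c3 = 9: row 3 has {2,3,5,6,7,8}; col 3 has {1,2,3,4,6,7}; box has {1,2,3,4,6,7}; main diagonal has {1,2,3,6} → only 9 remains.
r5c3 = 8: row 5 has {1,2,3,5}; col 3 has {1,2,3,4,6,7,9}; box has {2,3,5,7} → only 8 remains.
r6c6 = 7: row 6 has {2,3,4,6}; col 6 has {1,2,3,4,5,6,8}; box has {1,2,3,4,5,6,8}; main diagonal has {1,2,3,6,9} → only 7 remains.
r8c3 = 5: row 8 has {2,3,6,7}; col 3 has {1,2,3,4,6,7,8,9}; box has {1,2,3,6,7,8} → only 5 remains.
r9c9 = 4: row 9 has {1,2,3,5,6,7,8}; col 9 has {2,3,6}; box has {2,3,6}; main diagonal has {1,2,3,6,7,9} → only 4 remains.
r1c1 = 5: row 1 has {1,2,3,4,6,7,8,9}; col 1 has {2,3,7}; box has {1,2,3,4,6,7,9}; main diagonal has {1,2,3,4,6,7,9} → only 5 remains.
r2c1 = 8: row 2 has {1,2,3,4,5,6,7,9}; col 1 has {2,3,5,7}; box has {1,2,3,4,5,6,7,9} → only 8 remains.
r3c9 = 1: row 3 has {2,3,5,6,7,8,9}; col 9 has {2,3,4,6}; box has {2,3,5,6,7,8,9} → only 1 remains.
r5c6 = 9: row 5 has {1,2,3,5,8}; col 6 has {1,2,3,4,5,6,7,8}; box has {1,2,3,4,5,6,7,8} → only 9 remains.
r5c9 = 7: row 5 has {1,2,3,5,8,9}; col 9 has {1,2,3,4,6}; box has {2,3,6} → only 7 remains.
r7c9 = 5: row 7 has {1,2,3,4,6,8,9}; col 9 has {1,2,3,4,6,7}; box has {2,3,4,6} → only 5 remains.
r8c8 = 8: row 8 has {2,3,5,6,7}; col 8 has {2,3,6,9}; box has {2,3,4,5,6}; main diagonal has {1,2,3,4,5,6,7,9} → only 8 remains.
r8c9 = 9: row 8 has {2,3,5,6,7,8}; col 9 has {1,2,3,4,5,6,7}; box has {2,3,4,5,6,8} → only 9 remains.
r9c2 = 9: row 9 has {1,2,3,4,5,6,7,8}; col 2 has {1,2,3,5,6,7,8}; box has {1,2,3,5,6,7,8} → only 9 remains.
r3c8 = 4: row 3 has {1,2,3,5,6,7,8,9}; col 8 has {2,3,6,8,9}; box has {1,2,3,5,6,7,8,9} → only 4 remains.
r4c8 = 1: row 4 has {2,3,5,6,7,8}; col 8 has {2,3,4,6,8,9}; box has {2,3,6,7} → only 1 remains.
r5c2 = 4: row 5 has {1,2,3,5,7,8,9}; col 2 has {1,2,3,5,6,7,8,9}; box has {2,3,5,7,8} → only 4 remains.
r6c7 = 9: row 6 has {2,3,4,6,7}; col 7 has {2,3,5,6,7,8}; box has {1,2,3,6,7} → only 9 remains.
r6c8 = 5: row 6 has {2,3,4,6,7,9}; col 8 has {1,2,3,4,6,8,9}; box has {1,2,3,6,7,9} → only 5 remains.
r6c9 = 8: row 6 has {2,3,4,5,6,7,9}; col 9 has {1,2,3,4,5,6,7,9}; box has {1,2,3,5,6,7,9} → only 8 remains.
r7c8 = 7: row 7 has {1,2,3,4,5,6,8,9}; col 8 has {1,2,3,4,5,6,8,9}; box has {2,3,4,5,6,8,9} → only 7 remains.
r8c1 = 4: row 8 has {2,3,5,6,7,8,9}; col 1 has {2,3,5,7,8}; box has {1,2,3,5,6,7,8,9} → only 4 remains.
r8c7 = 1: row 8 has {2,3,4,5,6,7,8,9}; col 7 has {2,3,5,6,7,8,9}; box has {2,3,4,5,6,7,8,9} → only 1 remains.
r4c1 = 9: row 4 has {1,2,3,5,6,7,8}; col 1 has {2,3,4,5,7,8}; box has {2,3,4,5,7,8} → only 9 remains.
r4c7 = 4: row 4 has {1,2,3,5,6,7,8,9}; col 7 has {1,2,3,5,6,7,8,9}; box has {1,2,3,5,6,7,8,9} → only 4 remains.
r5c1 = 6: row 5 has {1,2,3,4,5,7,8,9}; col 1 has {2,3,4,5,7,8,9}; box has {2,3,4,5,7,8,9} → only 6 remains.

648519237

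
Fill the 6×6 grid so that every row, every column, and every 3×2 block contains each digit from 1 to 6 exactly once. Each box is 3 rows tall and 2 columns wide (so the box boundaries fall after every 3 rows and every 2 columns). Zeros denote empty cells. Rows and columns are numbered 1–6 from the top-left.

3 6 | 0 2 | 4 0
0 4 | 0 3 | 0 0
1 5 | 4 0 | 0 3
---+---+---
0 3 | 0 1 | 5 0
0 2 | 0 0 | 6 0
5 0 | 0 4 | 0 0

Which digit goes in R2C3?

5

R2C1 = 2 (sole candidate).
R2C5 = 1 (sole candidate).
R3C4 = 6 (sole candidate).
R3C5 = 2 (sole candidate).
R5C1 = 4 (sole candidate).
R5C4 = 5 (sole candidate).
R5C6 = 1 (sole candidate).
R6C2 = 1 (sole candidate).
R6C5 = 3 (sole candidate).
R6C6 = 2 (sole candidate).
R1C6 = 5 (sole candidate).
R2C3 = 5: row 2 has {1,2,3,4}; col 3 has {4}; box has {2,3,4,6} → only 5 remains.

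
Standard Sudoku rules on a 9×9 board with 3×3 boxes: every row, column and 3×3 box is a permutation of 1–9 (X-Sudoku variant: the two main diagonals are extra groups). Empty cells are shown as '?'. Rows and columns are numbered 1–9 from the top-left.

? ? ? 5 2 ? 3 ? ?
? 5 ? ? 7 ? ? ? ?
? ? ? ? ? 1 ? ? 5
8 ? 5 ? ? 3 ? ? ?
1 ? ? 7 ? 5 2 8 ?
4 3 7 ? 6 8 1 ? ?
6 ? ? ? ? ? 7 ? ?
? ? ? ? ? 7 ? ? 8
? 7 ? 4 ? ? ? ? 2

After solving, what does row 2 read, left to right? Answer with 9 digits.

R1C1 = 9 (sole candidate).
R4C4 = 1 (sole candidate).
R5C5 = 4 (sole candidate).
R6C9 = 9 (sole candidate).
R9C1 = 5 (sole candidate).
R4C5 = 9 (sole candidate).
R6C4 = 2 (sole candidate).
R6C8 = 5 (sole candidate).
R4C2 = 2 (hidden single in row 4).
R5C9 = 3 (hidden single in row 5).
R7C6 = 2 (hidden single in row 7).
R7C5 = 5 (hidden single in row 7).
R8C7 = 5 (hidden single in row 8).
R8C3 = 4 (hidden single in row 8).
R8C1 = 2 (hidden single in row 8).
R2C1 = 3: row 2 has {5,7}; col 1 has {1,2,4,5,6,8,9}; box has {5,9} → only 3 remains.
R3C1 = 7 (sole candidate).
R3C3 = 6 (sole candidate).
R5C3 = 9 (sole candidate).
R8C8 = 3 (sole candidate).
R5C2 = 6 (sole candidate).
R8C5 = 1 (sole candidate).
R8C2 = 9 (sole candidate).
R8C4 = 6 (sole candidate).
R9C6 = 9 (sole candidate).
R9C7 = 6 (sole candidate).
R9C8 = 1 (sole candidate).
R2C8 = 6: row 2 has {3,5,7}; col 8 has {1,3,5,8}; box has {3,5}; anti-diagonal has {2,3,4,5,9} → only 6 remains.
R3C7 = 8 (sole candidate).
R4C7 = 4 (sole candidate).
R4C8 = 7 (sole candidate).
R4C9 = 6 (sole candidate).
R7C3 = 1 (sole candidate).
R7C9 = 4 (sole candidate).
R1C3 = 8 (sole candidate).
R1C8 = 4 (sole candidate).
R1C9 = 7 (sole candidate).
R2C3 = 2: row 2 has {3,5,6,7}; col 3 has {1,4,5,6,7,8,9}; box has {3,5,6,7,8,9} → only 2 remains.
R2C6 = 4: row 2 has {2,3,5,6,7}; col 6 has {1,2,3,5,7,8,9}; box has {1,2,5,7} → only 4 remains.
R2C7 = 9: row 2 has {2,3,4,5,6,7}; col 7 has {1,2,3,4,5,6,7,8}; box has {3,4,5,6,7,8} → only 9 remains.
R2C9 = 1: row 2 has {2,3,4,5,6,7,9}; col 9 has {2,3,4,5,6,7,8,9}; box has {3,4,5,6,7,8,9} → only 1 remains.
R3C2 = 4 (sole candidate).
R3C5 = 3 (sole candidate).
R3C8 = 2 (sole candidate).
R7C2 = 8 (sole candidate).
R7C4 = 3 (sole candidate).
R7C8 = 9 (sole candidate).
R9C3 = 3 (sole candidate).
R9C5 = 8 (sole candidate).
R1C2 = 1 (sole candidate).
R1C6 = 6 (sole candidate).
R2C4 = 8: row 2 has {1,2,3,4,5,6,7,9}; col 4 has {1,2,3,4,5,6,7}; box has {1,2,3,4,5,6,7} → only 8 remains.

352874961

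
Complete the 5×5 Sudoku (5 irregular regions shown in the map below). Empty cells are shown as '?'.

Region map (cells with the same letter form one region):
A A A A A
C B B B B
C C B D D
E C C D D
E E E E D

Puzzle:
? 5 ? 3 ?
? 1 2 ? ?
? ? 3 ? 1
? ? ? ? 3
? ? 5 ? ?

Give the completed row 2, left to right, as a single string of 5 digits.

31245

R2C1 = 3: in row 2, 3 can only go here (every other open cell in that row sees a 3).
R4C4 = 5: in row 4, 5 can only go here (every other open cell in that row sees a 5).
R2C4 = 4: row 2 has {1,2,3}; col 4 has {3,5}; region has {1,2,3} → only 4 remains.
R2C5 = 5: row 2 has {1,2,3,4}; col 5 has {1,3}; region has {1,2,3,4} → only 5 remains.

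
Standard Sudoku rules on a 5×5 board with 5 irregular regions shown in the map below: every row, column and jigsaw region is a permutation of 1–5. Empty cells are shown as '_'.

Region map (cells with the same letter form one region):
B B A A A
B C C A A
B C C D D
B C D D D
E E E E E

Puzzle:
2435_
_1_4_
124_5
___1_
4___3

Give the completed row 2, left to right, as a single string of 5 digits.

31542

row 1, column 5 = 1 (sole candidate).
row 2, column 3 = 5: row 2 has {1,4}; col 3 has {3,4}; region has {1,2,4} → only 5 remains.
row 2, column 5 = 2: row 2 has {1,4,5}; col 5 has {1,3,5}; region has {1,3,4,5} → only 2 remains.
row 3, column 4 = 3 (sole candidate).
row 4, column 2 = 3 (sole candidate).
row 4, column 3 = 2 (sole candidate).
row 4, column 5 = 4 (sole candidate).
row 5, column 2 = 5 (sole candidate).
row 5, column 3 = 1 (sole candidate).
row 5, column 4 = 2 (sole candidate).
row 2, column 1 = 3: row 2 has {1,2,4,5}; col 1 has {1,2,4}; region has {1,2,4} → only 3 remains.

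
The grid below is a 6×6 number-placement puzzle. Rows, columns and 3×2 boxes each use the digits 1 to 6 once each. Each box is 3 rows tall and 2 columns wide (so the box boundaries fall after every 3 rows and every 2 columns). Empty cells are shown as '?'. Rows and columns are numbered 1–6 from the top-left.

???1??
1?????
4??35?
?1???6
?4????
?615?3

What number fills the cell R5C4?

R3C2 = 2 (sole candidate).
R3C3 = 6 (sole candidate).
R3C6 = 1 (sole candidate).
R6C1 = 2 (sole candidate).
R6C5 = 4 (sole candidate).
R4C5 = 2 (sole candidate).
R5C5 = 1 (sole candidate).
R5C6 = 5 (sole candidate).
R4C4 = 4 (sole candidate).
R5C1 = 3 (sole candidate).
R5C3 = 2 (sole candidate).
R5C4 = 6: row 5 has {1,2,3,4,5}; col 4 has {1,3,4,5}; box has {1,2,4,5} → only 6 remains.

6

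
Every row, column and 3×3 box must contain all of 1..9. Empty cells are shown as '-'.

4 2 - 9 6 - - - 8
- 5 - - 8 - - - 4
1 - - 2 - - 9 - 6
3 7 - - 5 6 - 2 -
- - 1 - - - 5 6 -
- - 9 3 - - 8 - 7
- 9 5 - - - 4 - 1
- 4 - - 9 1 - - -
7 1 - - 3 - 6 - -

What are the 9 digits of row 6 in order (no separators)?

R4C7 = 1: row 4 has {2,3,5,6,7}; col 7 has {4,5,6,8,9}; box has {2,5,6,7,8} → only 1 remains.
R4C9 = 9: row 4 has {1,2,3,5,6,7}; col 9 has {1,4,6,7,8}; box has {1,2,5,6,7,8} → only 9 remains.
R5C2 = 8: row 5 has {1,5,6}; col 2 has {1,2,4,5,7,9}; box has {1,3,7,9} → only 8 remains.
R5C9 = 3: row 5 has {1,5,6,8}; col 9 has {1,4,6,7,8,9}; box has {1,2,5,6,7,8,9} → only 3 remains.
R6C2 = 6: row 6 has {3,7,8,9}; col 2 has {1,2,4,5,7,8,9}; box has {1,3,7,8,9} → only 6 remains.
R6C8 = 4: row 6 has {3,6,7,8,9}; col 8 has {2,6}; box has {1,2,3,5,6,7,8,9} → only 4 remains.
R3C2 = 3: row 3 has {1,2,6,9}; col 2 has {1,2,4,5,6,7,8,9}; box has {1,2,4,5} → only 3 remains.
R4C3 = 4: row 4 has {1,2,3,5,6,7,9}; col 3 has {1,5,9}; box has {1,3,6,7,8,9} → only 4 remains.
R4C4 = 8: row 4 has {1,2,3,4,5,6,7,9}; col 4 has {2,3,9}; box has {3,5,6} → only 8 remains.
R5C1 = 2: row 5 has {1,3,5,6,8}; col 1 has {1,3,4,7}; box has {1,3,4,6,7,8,9} → only 2 remains.
R6C1 = 5: row 6 has {3,4,6,7,8,9}; col 1 has {1,2,3,4,7}; box has {1,2,3,4,6,7,8,9} → only 5 remains.
R6C6 = 2: row 6 has {3,4,5,6,7,8,9}; col 6 has {1,6}; box has {3,5,6,8} → only 2 remains.
R1C3 = 7: row 1 has {2,4,6,8,9}; col 3 has {1,4,5,9}; box has {1,2,3,4,5} → only 7 remains.
R1C7 = 3: row 1 has {2,4,6,7,8,9}; col 7 has {1,4,5,6,8,9}; box has {4,6,8,9} → only 3 remains.
R2C3 = 6: row 2 has {4,5,8}; col 3 has {1,4,5,7,9}; box has {1,2,3,4,5,7} → only 6 remains.
R3C3 = 8: row 3 has {1,2,3,6,9}; col 3 has {1,4,5,6,7,9}; box has {1,2,3,4,5,6,7} → only 8 remains.
R6C5 = 1: row 6 has {2,3,4,5,6,7,8,9}; col 5 has {3,5,6,8,9}; box has {2,3,5,6,8} → only 1 remains.

569312847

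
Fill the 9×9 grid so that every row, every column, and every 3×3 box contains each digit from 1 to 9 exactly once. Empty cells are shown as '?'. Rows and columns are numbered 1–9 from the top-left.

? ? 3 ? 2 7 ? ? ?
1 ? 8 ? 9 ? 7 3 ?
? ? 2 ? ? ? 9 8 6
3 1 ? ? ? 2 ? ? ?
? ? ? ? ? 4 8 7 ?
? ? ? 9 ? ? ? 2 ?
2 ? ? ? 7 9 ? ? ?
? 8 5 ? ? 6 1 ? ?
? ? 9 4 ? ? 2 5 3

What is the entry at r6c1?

8

r2c6 = 5: row 2 has {1,3,7,8,9}; col 6 has {2,4,6,7,9}; box has {2,7,9} → only 5 remains.
r5c3 = 6: row 5 has {4,7,8}; col 3 has {2,3,5,8,9}; box has {1,3} → only 6 remains.
r8c5 = 3: row 8 has {1,5,6,8}; col 5 has {2,7,9}; box has {4,6,7,9} → only 3 remains.
r2c4 = 6: row 2 has {1,3,5,7,8,9}; col 4 has {4,9}; box has {2,5,7,9} → only 6 remains.
r8c4 = 2: row 8 has {1,3,5,6,8}; col 4 has {4,6,9}; box has {3,4,6,7,9} → only 2 remains.
r2c2 = 4: row 2 has {1,3,5,6,7,8,9}; col 2 has {1,8}; box has {1,2,3,8} → only 4 remains.
r2c9 = 2: row 2 has {1,3,4,5,6,7,8,9}; col 9 has {3,6}; box has {3,6,7,8,9} → only 2 remains.
r1c4 = 8: in row 1, 8 can only go here (every other open cell in that row sees an 8).
r3c5 = 4: in row 3, 4 can only go here (every other open cell in that row sees a 4).
r4c5 = 8: in row 4, 8 can only go here (every other open cell in that row sees an 8).
r9c5 = 1: row 9 has {2,3,4,5,9}; col 5 has {2,3,4,7,8,9}; box has {2,3,4,6,7,9} → only 1 remains.
r9c6 = 8: row 9 has {1,2,3,4,5,9}; col 6 has {2,4,5,6,7,9}; box has {1,2,3,4,6,7,9} → only 8 remains.
r5c5 = 5: row 5 has {4,6,7,8}; col 5 has {1,2,3,4,7,8,9}; box has {2,4,8,9} → only 5 remains.
r6c5 = 6: row 6 has {2,9}; col 5 has {1,2,3,4,5,7,8,9}; box has {2,4,5,8,9} → only 6 remains.
r7c4 = 5: row 7 has {2,7,9}; col 4 has {2,4,6,8,9}; box has {1,2,3,4,6,7,8,9} → only 5 remains.
r4c4 = 7: row 4 has {1,2,3,8}; col 4 has {2,4,5,6,8,9}; box has {2,4,5,6,8,9} → only 7 remains.
r5c1 = 9: row 5 has {4,5,6,7,8}; col 1 has {1,2,3}; box has {1,3,6} → only 9 remains.
r5c2 = 2: row 5 has {4,5,6,7,8,9}; col 2 has {1,4,8}; box has {1,3,6,9} → only 2 remains.
r5c9 = 1: row 5 has {2,4,5,6,7,8,9}; col 9 has {2,3,6}; box has {2,7,8} → only 1 remains.
r4c3 = 4: row 4 has {1,2,3,7,8}; col 3 has {2,3,5,6,8,9}; box has {1,2,3,6,9} → only 4 remains.
r5c4 = 3: row 5 has {1,2,4,5,6,7,8,9}; col 4 has {2,4,5,6,7,8,9}; box has {2,4,5,6,7,8,9} → only 3 remains.
r6c3 = 7: row 6 has {2,6,9}; col 3 has {2,3,4,5,6,8,9}; box has {1,2,3,4,6,9} → only 7 remains.
r6c6 = 1: row 6 has {2,6,7,9}; col 6 has {2,4,5,6,7,8,9}; box has {2,3,4,5,6,7,8,9} → only 1 remains.
r7c3 = 1: row 7 has {2,5,7,9}; col 3 has {2,3,4,5,6,7,8,9}; box has {2,5,8,9} → only 1 remains.
r3c4 = 1: row 3 has {2,4,6,8,9}; col 4 has {2,3,4,5,6,7,8,9}; box has {2,4,5,6,7,8,9} → only 1 remains.
r3c6 = 3: row 3 has {1,2,4,6,8,9}; col 6 has {1,2,4,5,6,7,8,9}; box has {1,2,4,5,6,7,8,9} → only 3 remains.
r6c2 = 5: row 6 has {1,2,6,7,9}; col 2 has {1,2,4,8}; box has {1,2,3,4,6,7,9} → only 5 remains.
r6c9 = 4: row 6 has {1,2,5,6,7,9}; col 9 has {1,2,3,6}; box has {1,2,7,8} → only 4 remains.
r7c9 = 8: row 7 has {1,2,5,7,9}; col 9 has {1,2,3,4,6}; box has {1,2,3,5} → only 8 remains.
r1c9 = 5: row 1 has {2,3,7,8}; col 9 has {1,2,3,4,6,8}; box has {2,3,6,7,8,9} → only 5 remains.
r3c2 = 7: row 3 has {1,2,3,4,6,8,9}; col 2 has {1,2,4,5,8}; box has {1,2,3,4,8} → only 7 remains.
r4c9 = 9: row 4 has {1,2,3,4,7,8}; col 9 has {1,2,3,4,5,6,8}; box has {1,2,4,7,8} → only 9 remains.
r6c1 = 8: row 6 has {1,2,4,5,6,7,9}; col 1 has {1,2,3,9}; box has {1,2,3,4,5,6,7,9} → only 8 remains.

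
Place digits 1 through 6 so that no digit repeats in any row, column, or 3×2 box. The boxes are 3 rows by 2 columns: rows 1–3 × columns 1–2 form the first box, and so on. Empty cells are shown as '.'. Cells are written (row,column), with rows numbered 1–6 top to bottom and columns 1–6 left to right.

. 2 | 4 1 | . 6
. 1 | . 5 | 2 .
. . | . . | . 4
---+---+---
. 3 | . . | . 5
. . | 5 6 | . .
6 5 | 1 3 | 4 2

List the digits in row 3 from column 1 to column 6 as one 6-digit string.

(2,6) = 3 (sole candidate).
(3,2) = 6: row 3 has {4}; col 2 has {1,2,3,5}; box has {1,2} → only 6 remains.
(3,4) = 2: row 3 has {4,6}; col 4 has {1,3,5,6}; box has {1,4,5} → only 2 remains.
(4,3) = 2 (sole candidate).
(4,4) = 4 (sole candidate).
(5,2) = 4 (sole candidate).
(5,6) = 1 (sole candidate).
(1,5) = 5 (sole candidate).
(2,1) = 4 (sole candidate).
(2,3) = 6 (sole candidate).
(3,3) = 3: row 3 has {2,4,6}; col 3 has {1,2,4,5,6}; box has {1,2,4,5,6} → only 3 remains.
(3,5) = 1: row 3 has {2,3,4,6}; col 5 has {2,4,5}; box has {2,3,4,5,6} → only 1 remains.
(4,1) = 1 (sole candidate).
(4,5) = 6 (sole candidate).
(5,1) = 2 (sole candidate).
(5,5) = 3 (sole candidate).
(1,1) = 3 (sole candidate).
(3,1) = 5: row 3 has {1,2,3,4,6}; col 1 has {1,2,3,4,6}; box has {1,2,3,4,6} → only 5 remains.

563214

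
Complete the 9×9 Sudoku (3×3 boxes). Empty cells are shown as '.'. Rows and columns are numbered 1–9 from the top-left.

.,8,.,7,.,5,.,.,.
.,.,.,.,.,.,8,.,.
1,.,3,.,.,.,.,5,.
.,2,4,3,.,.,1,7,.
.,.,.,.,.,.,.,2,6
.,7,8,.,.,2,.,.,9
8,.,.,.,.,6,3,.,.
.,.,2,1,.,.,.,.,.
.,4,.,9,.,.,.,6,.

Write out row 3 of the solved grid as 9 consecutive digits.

193284657

R6C5 = 1: in row 6, 1 can only go here (every other open cell in that row sees a 1).
R2C6 = 1: in column 6, 1 can only go here (every other open cell in that column sees a 1).
R8C8 = 8: in column 8, 8 can only go here (every other open cell in that column sees an 8).
R4C9 = 8: in column 9, 8 can only go here (every other open cell in that column sees an 8).
R4C6 = 9: row 4 has {1,2,3,4,7,8}; col 6 has {1,2,5,6}; box has {1,2,3} → only 9 remains.
R6C8 = 3: in box 6, 3 can only go here (every other open cell in that box sees a 3).
Singles propagation stalls; R3C2 is still open with candidates {6,9}.
  Try R3C2 = 6: then column 3 has no cell left for 6 — contradiction.
So R3C2 = 9.
R1C3 = 6 (sole candidate).
R2C2 = 5 (sole candidate).
R2C3 = 7 (sole candidate).
R7C2 = 1 (sole candidate).
R9C3 = 5 (sole candidate).
R5C2 = 3 (sole candidate).
R7C3 = 9 (sole candidate).
R7C8 = 4 (sole candidate).
R8C2 = 6 (sole candidate).
R2C8 = 9 (sole candidate).
R5C3 = 1 (sole candidate).
R1C8 = 1 (sole candidate).
R1C5 = 9 (hidden single in row 1).
R1C9 = 3 (hidden single in row 1).
R2C5 = 3 (hidden single in row 2).
R2C4 = 6 (hidden single in row 2).
R3C7 = 6: in row 3, 6 can only go here (every other open cell in that row sees a 6).
R3C9 = 7: in row 3, 7 can only go here (every other open cell in that row sees a 7).
R8C9 = 5 (sole candidate).
R7C9 = 2 (sole candidate).
R9C7 = 7 (sole candidate).
R9C9 = 1 (sole candidate).
R2C9 = 4 (sole candidate).
R7C4 = 5 (sole candidate).
R7C5 = 7 (sole candidate).
R8C5 = 4 (sole candidate).
R8C6 = 3 (sole candidate).
R8C7 = 9 (sole candidate).
R9C1 = 3 (sole candidate).
R9C6 = 8 (sole candidate).
R1C7 = 2 (sole candidate).
R2C1 = 2 (sole candidate).
R3C6 = 4: row 3 has {1,3,5,6,7,9}; col 6 has {1,2,3,5,6,8,9}; box has {1,3,5,6,7,9} → only 4 remains.
R5C6 = 7 (sole candidate).
R6C4 = 4 (sole candidate).
R6C7 = 5 (sole candidate).
R8C1 = 7 (sole candidate).
R9C5 = 2 (sole candidate).
R1C1 = 4 (sole candidate).
R3C5 = 8: row 3 has {1,3,4,5,6,7,9}; col 5 has {1,2,3,4,7,9}; box has {1,3,4,5,6,7,9} → only 8 remains.
R5C4 = 8 (sole candidate).
R5C5 = 5 (sole candidate).
R5C7 = 4 (sole candidate).
R6C1 = 6 (sole candidate).
R3C4 = 2: row 3 has {1,3,4,5,6,7,8,9}; col 4 has {1,3,4,5,6,7,8,9}; box has {1,3,4,5,6,7,8,9} → only 2 remains.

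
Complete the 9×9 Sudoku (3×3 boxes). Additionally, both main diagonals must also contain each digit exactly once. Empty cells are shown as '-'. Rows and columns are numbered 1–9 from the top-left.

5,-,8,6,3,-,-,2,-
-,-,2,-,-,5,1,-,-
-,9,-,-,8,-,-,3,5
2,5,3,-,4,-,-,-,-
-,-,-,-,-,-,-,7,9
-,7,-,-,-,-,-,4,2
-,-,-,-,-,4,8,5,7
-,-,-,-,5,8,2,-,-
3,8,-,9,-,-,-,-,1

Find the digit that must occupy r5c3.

r1c9 = 4: row 1 has {2,3,5,6,8}; col 9 has {1,2,5,7,9}; box has {1,2,3,5}; anti-diagonal has {3} → only 4 remains.
r4c4 = 7: row 4 has {2,3,4,5}; col 4 has {6,9}; box has {4}; main diagonal has {1,5,8} → only 7 remains.
r4c7 = 6: row 4 has {2,3,4,5,7}; col 7 has {1,2,8}; box has {2,4,7,9} → only 6 remains.
r4c9 = 8: row 4 has {2,3,4,5,6,7}; col 9 has {1,2,4,5,7,9}; box has {2,4,6,7,9} → only 8 remains.
r9c7 = 4: row 9 has {1,3,8,9}; col 7 has {1,2,6,8}; box has {1,2,5,7,8} → only 4 remains.
r9c8 = 6: row 9 has {1,3,4,8,9}; col 8 has {2,3,4,5,7}; box has {1,2,4,5,7,8} → only 6 remains.
r1c2 = 1: row 1 has {2,3,4,5,6,8}; col 2 has {5,7,8,9}; box has {2,5,8,9} → only 1 remains.
r2c4 = 4: row 2 has {1,2,5}; col 4 has {6,7,9}; box has {3,5,6,8} → only 4 remains.
r2c9 = 6: row 2 has {1,2,4,5}; col 9 has {1,2,4,5,7,8,9}; box has {1,2,3,4,5} → only 6 remains.
r3c7 = 7: row 3 has {3,5,8,9}; col 7 has {1,2,4,6,8}; box has {1,2,3,4,5,6}; anti-diagonal has {3,4} → only 7 remains.
r4c8 = 1: row 4 has {2,3,4,5,6,7,8}; col 8 has {2,3,4,5,6,7}; box has {2,4,6,7,8,9} → only 1 remains.
r8c2 = 6: row 8 has {2,5,8}; col 2 has {1,5,7,8,9}; box has {3,8}; anti-diagonal has {3,4,7} → only 6 remains.
r8c8 = 9: row 8 has {2,5,6,8}; col 8 has {1,2,3,4,5,6,7}; box has {1,2,4,5,6,7,8}; main diagonal has {1,5,7,8} → only 9 remains.
r8c9 = 3: row 8 has {2,5,6,8,9}; col 9 has {1,2,4,5,6,7,8,9}; box has {1,2,4,5,6,7,8,9} → only 3 remains.
r1c7 = 9: row 1 has {1,2,3,4,5,6,8}; col 7 has {1,2,4,6,7,8}; box has {1,2,3,4,5,6,7} → only 9 remains.
r2c1 = 7: row 2 has {1,2,4,5,6}; col 1 has {2,3,5}; box has {1,2,5,8,9} → only 7 remains.
r2c2 = 3: row 2 has {1,2,4,5,6,7}; col 2 has {1,5,6,7,8,9}; box has {1,2,5,7,8,9}; main diagonal has {1,5,7,8,9} → only 3 remains.
r2c5 = 9: row 2 has {1,2,3,4,5,6,7}; col 5 has {3,4,5,8}; box has {3,4,5,6,8} → only 9 remains.
r2c8 = 8: row 2 has {1,2,3,4,5,6,7,9}; col 8 has {1,2,3,4,5,6,7,9}; box has {1,2,3,4,5,6,7,9}; anti-diagonal has {3,4,6,7} → only 8 remains.
r4c6 = 9: row 4 has {1,2,3,4,5,6,7,8}; col 6 has {4,5,8}; box has {4,7}; anti-diagonal has {3,4,6,7,8} → only 9 remains.
r5c2 = 4: row 5 has {7,9}; col 2 has {1,3,5,6,7,8,9}; box has {2,3,5,7} → only 4 remains.
r5c5 = 2: row 5 has {4,7,9}; col 5 has {3,4,5,8,9}; box has {4,7,9}; main diagonal has {1,3,5,7,8,9}; anti-diagonal has {3,4,6,7,8,9} → only 2 remains.
r6c6 = 6: row 6 has {2,4,7}; col 6 has {4,5,8,9}; box has {2,4,7,9}; main diagonal has {1,2,3,5,7,8,9} → only 6 remains.
r7c2 = 2: row 7 has {4,5,7,8}; col 2 has {1,3,4,5,6,7,8,9}; box has {3,6,8} → only 2 remains.
r7c3 = 1: row 7 has {2,4,5,7,8}; col 3 has {2,3,8}; box has {2,3,6,8}; anti-diagonal has {2,3,4,6,7,8,9} → only 1 remains.
r7c4 = 3: row 7 has {1,2,4,5,7,8}; col 4 has {4,6,7,9}; box has {4,5,8,9} → only 3 remains.
r7c5 = 6: row 7 has {1,2,3,4,5,7,8}; col 5 has {2,3,4,5,8,9}; box has {3,4,5,8,9} → only 6 remains.
r8c1 = 4: row 8 has {2,3,5,6,8,9}; col 1 has {2,3,5,7}; box has {1,2,3,6,8} → only 4 remains.
r8c3 = 7: row 8 has {2,3,4,5,6,8,9}; col 3 has {1,2,3,8}; box has {1,2,3,4,6,8} → only 7 remains.
r8c4 = 1: row 8 has {2,3,4,5,6,7,8,9}; col 4 has {3,4,6,7,9}; box has {3,4,5,6,8,9} → only 1 remains.
r9c3 = 5: row 9 has {1,3,4,6,8,9}; col 3 has {1,2,3,7,8}; box has {1,2,3,4,6,7,8} → only 5 remains.
r9c5 = 7: row 9 has {1,3,4,5,6,8,9}; col 5 has {2,3,4,5,6,8,9}; box has {1,3,4,5,6,8,9} → only 7 remains.
r9c6 = 2: row 9 has {1,3,4,5,6,7,8,9}; col 6 has {4,5,6,8,9}; box has {1,3,4,5,6,7,8,9} → only 2 remains.
r1c6 = 7: row 1 has {1,2,3,4,5,6,8,9}; col 6 has {2,4,5,6,8,9}; box has {3,4,5,6,8,9} → only 7 remains.
r3c1 = 6: row 3 has {3,5,7,8,9}; col 1 has {2,3,4,5,7}; box has {1,2,3,5,7,8,9} → only 6 remains.
r3c3 = 4: row 3 has {3,5,6,7,8,9}; col 3 has {1,2,3,5,7,8}; box has {1,2,3,5,6,7,8,9}; main diagonal has {1,2,3,5,6,7,8,9} → only 4 remains.
r3c4 = 2: row 3 has {3,4,5,6,7,8,9}; col 4 has {1,3,4,6,7,9}; box has {3,4,5,6,7,8,9} → only 2 remains.
r3c6 = 1: row 3 has {2,3,4,5,6,7,8,9}; col 6 has {2,4,5,6,7,8,9}; box has {2,3,4,5,6,7,8,9} → only 1 remains.
r5c3 = 6: row 5 has {2,4,7,9}; col 3 has {1,2,3,4,5,7,8}; box has {2,3,4,5,7} → only 6 remains.

6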